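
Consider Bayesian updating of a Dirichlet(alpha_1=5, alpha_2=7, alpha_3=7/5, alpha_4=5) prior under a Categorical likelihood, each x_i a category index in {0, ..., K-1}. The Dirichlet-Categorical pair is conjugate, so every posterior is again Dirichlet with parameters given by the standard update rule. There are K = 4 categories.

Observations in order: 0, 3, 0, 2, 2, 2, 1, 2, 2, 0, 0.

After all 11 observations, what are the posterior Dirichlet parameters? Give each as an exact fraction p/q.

alpha_1=9, alpha_2=8, alpha_3=32/5, alpha_4=6

obs 1: x=0 → posterior Dirichlet(6, 7, 7/5, 5)
obs 2: x=3 → posterior Dirichlet(6, 7, 7/5, 6)
obs 3: x=0 → posterior Dirichlet(7, 7, 7/5, 6)
obs 4: x=2 → posterior Dirichlet(7, 7, 12/5, 6)
obs 5: x=2 → posterior Dirichlet(7, 7, 17/5, 6)
obs 6: x=2 → posterior Dirichlet(7, 7, 22/5, 6)
obs 7: x=1 → posterior Dirichlet(7, 8, 22/5, 6)
obs 8: x=2 → posterior Dirichlet(7, 8, 27/5, 6)
obs 9: x=2 → posterior Dirichlet(7, 8, 32/5, 6)
obs 10: x=0 → posterior Dirichlet(8, 8, 32/5, 6)
obs 11: x=0 → posterior Dirichlet(9, 8, 32/5, 6)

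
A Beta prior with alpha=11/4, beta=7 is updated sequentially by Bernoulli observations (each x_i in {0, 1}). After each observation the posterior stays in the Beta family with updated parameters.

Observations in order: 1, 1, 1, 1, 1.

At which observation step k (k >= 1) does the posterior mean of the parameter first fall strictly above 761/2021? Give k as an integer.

k = 2

obs 1: x=1 → posterior Beta(15/4, 7)
obs 2: x=1 → posterior Beta(19/4, 7)
obs 3: x=1 → posterior Beta(23/4, 7)
obs 4: x=1 → posterior Beta(27/4, 7)
obs 5: x=1 → posterior Beta(31/4, 7)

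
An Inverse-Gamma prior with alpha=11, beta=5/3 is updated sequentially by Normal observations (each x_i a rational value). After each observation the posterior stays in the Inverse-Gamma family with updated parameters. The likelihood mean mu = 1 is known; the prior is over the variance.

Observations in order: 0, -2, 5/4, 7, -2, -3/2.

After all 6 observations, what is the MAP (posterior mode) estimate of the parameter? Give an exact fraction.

3103/1440

obs 1: x=0 → posterior Inverse-Gamma(23/2, 13/6)
obs 2: x=-2 → posterior Inverse-Gamma(12, 20/3)
obs 3: x=5/4 → posterior Inverse-Gamma(25/2, 643/96)
obs 4: x=7 → posterior Inverse-Gamma(13, 2371/96)
obs 5: x=-2 → posterior Inverse-Gamma(27/2, 2803/96)
obs 6: x=-3/2 → posterior Inverse-Gamma(14, 3103/96)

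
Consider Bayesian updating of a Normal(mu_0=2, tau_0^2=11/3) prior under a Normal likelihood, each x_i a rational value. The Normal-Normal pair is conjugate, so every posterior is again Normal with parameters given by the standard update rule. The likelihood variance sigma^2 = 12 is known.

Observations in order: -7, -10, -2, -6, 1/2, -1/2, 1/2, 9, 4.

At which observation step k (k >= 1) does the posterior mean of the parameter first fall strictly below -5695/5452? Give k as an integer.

k = 2

obs 1: x=-7 → posterior Normal(-5/47, 132/47)
obs 2: x=-10 → posterior Normal(-115/58, 66/29)
obs 3: x=-2 → posterior Normal(-137/69, 44/23)
obs 4: x=-6 → posterior Normal(-203/80, 33/20)
obs 5: x=1/2 → posterior Normal(-395/182, 132/91)
obs 6: x=-1/2 → posterior Normal(-203/102, 22/17)
obs 7: x=1/2 → posterior Normal(-395/226, 132/113)
obs 8: x=9 → posterior Normal(-197/248, 33/31)
obs 9: x=4 → posterior Normal(-109/270, 44/45)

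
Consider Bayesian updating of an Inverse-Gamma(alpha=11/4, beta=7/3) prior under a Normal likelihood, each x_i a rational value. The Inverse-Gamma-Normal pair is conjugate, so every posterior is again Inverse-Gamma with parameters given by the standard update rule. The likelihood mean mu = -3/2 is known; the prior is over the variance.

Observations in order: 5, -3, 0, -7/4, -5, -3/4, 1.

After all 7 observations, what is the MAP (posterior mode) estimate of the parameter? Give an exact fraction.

1693/348

obs 1: x=5 → posterior Inverse-Gamma(13/4, 563/24)
obs 2: x=-3 → posterior Inverse-Gamma(15/4, 295/12)
obs 3: x=0 → posterior Inverse-Gamma(17/4, 617/24)
obs 4: x=-7/4 → posterior Inverse-Gamma(19/4, 2471/96)
obs 5: x=-5 → posterior Inverse-Gamma(21/4, 3059/96)
obs 6: x=-3/4 → posterior Inverse-Gamma(23/4, 1543/48)
obs 7: x=1 → posterior Inverse-Gamma(25/4, 1693/48)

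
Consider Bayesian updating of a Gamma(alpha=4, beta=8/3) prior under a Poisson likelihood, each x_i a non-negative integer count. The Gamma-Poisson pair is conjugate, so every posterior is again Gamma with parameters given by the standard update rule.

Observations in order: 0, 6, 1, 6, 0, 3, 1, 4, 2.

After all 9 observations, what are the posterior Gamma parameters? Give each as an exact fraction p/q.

alpha=27, beta=35/3

obs 1: x=0 → posterior Gamma(4, 11/3)
obs 2: x=6 → posterior Gamma(10, 14/3)
obs 3: x=1 → posterior Gamma(11, 17/3)
obs 4: x=6 → posterior Gamma(17, 20/3)
obs 5: x=0 → posterior Gamma(17, 23/3)
obs 6: x=3 → posterior Gamma(20, 26/3)
obs 7: x=1 → posterior Gamma(21, 29/3)
obs 8: x=4 → posterior Gamma(25, 32/3)
obs 9: x=2 → posterior Gamma(27, 35/3)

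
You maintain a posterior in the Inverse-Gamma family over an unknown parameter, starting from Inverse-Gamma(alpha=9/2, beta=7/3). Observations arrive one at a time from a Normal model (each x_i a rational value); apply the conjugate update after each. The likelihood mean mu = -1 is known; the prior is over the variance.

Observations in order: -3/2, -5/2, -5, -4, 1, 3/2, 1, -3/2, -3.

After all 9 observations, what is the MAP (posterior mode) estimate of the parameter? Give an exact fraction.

38/15

obs 1: x=-3/2 → posterior Inverse-Gamma(5, 59/24)
obs 2: x=-5/2 → posterior Inverse-Gamma(11/2, 43/12)
obs 3: x=-5 → posterior Inverse-Gamma(6, 139/12)
obs 4: x=-4 → posterior Inverse-Gamma(13/2, 193/12)
obs 5: x=1 → posterior Inverse-Gamma(7, 217/12)
obs 6: x=3/2 → posterior Inverse-Gamma(15/2, 509/24)
obs 7: x=1 → posterior Inverse-Gamma(8, 557/24)
obs 8: x=-3/2 → posterior Inverse-Gamma(17/2, 70/3)
obs 9: x=-3 → posterior Inverse-Gamma(9, 76/3)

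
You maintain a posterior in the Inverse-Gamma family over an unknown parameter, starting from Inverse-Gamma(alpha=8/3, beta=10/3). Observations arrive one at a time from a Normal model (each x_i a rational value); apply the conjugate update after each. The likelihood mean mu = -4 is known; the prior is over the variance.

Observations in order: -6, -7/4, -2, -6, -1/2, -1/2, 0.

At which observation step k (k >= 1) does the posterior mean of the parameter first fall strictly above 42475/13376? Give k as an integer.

obs 1: x=-6 → posterior Inverse-Gamma(19/6, 16/3)
obs 2: x=-7/4 → posterior Inverse-Gamma(11/3, 755/96)
obs 3: x=-2 → posterior Inverse-Gamma(25/6, 947/96)
obs 4: x=-6 → posterior Inverse-Gamma(14/3, 1139/96)
obs 5: x=-1/2 → posterior Inverse-Gamma(31/6, 1727/96)
obs 6: x=-1/2 → posterior Inverse-Gamma(17/3, 2315/96)
obs 7: x=0 → posterior Inverse-Gamma(37/6, 3083/96)

k = 4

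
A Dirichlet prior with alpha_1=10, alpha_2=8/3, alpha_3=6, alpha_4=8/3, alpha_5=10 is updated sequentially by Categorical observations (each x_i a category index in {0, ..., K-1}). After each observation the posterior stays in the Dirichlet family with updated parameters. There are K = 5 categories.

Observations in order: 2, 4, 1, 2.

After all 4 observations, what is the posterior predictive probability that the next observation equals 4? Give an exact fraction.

33/106

obs 1: x=2 → posterior Dirichlet(10, 8/3, 7, 8/3, 10)
obs 2: x=4 → posterior Dirichlet(10, 8/3, 7, 8/3, 11)
obs 3: x=1 → posterior Dirichlet(10, 11/3, 7, 8/3, 11)
obs 4: x=2 → posterior Dirichlet(10, 11/3, 8, 8/3, 11)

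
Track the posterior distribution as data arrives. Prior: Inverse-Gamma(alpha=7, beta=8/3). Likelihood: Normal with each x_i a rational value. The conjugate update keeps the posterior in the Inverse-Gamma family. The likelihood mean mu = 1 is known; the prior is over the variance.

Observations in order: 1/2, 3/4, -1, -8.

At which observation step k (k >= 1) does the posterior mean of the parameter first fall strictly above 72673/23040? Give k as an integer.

obs 1: x=1/2 → posterior Inverse-Gamma(15/2, 67/24)
obs 2: x=3/4 → posterior Inverse-Gamma(8, 271/96)
obs 3: x=-1 → posterior Inverse-Gamma(17/2, 463/96)
obs 4: x=-8 → posterior Inverse-Gamma(9, 4351/96)

k = 4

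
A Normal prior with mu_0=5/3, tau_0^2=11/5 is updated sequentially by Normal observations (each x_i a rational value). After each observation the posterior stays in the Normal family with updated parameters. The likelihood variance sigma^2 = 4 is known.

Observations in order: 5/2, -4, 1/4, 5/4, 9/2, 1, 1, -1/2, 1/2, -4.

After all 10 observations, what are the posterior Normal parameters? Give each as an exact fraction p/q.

obs 1: x=5/2 → posterior Normal(365/186, 44/31)
obs 2: x=-4 → posterior Normal(101/252, 22/21)
obs 3: x=1/4 → posterior Normal(235/636, 44/53)
obs 4: x=5/4 → posterior Normal(25/48, 11/16)
obs 5: x=9/2 → posterior Normal(497/450, 44/75)
obs 6: x=1 → posterior Normal(563/516, 22/43)
obs 7: x=1 → posterior Normal(629/582, 44/97)
obs 8: x=-1/2 → posterior Normal(149/162, 11/27)
obs 9: x=1/2 → posterior Normal(37/42, 44/119)
obs 10: x=-4 → posterior Normal(73/156, 22/65)

mu_0=73/156, tau_0^2=22/65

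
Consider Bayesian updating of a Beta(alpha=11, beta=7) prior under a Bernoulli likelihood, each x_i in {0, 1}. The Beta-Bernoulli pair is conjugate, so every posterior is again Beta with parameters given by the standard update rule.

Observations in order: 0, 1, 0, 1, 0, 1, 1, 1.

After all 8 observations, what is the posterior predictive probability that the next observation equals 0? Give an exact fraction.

obs 1: x=0 → posterior Beta(11, 8)
obs 2: x=1 → posterior Beta(12, 8)
obs 3: x=0 → posterior Beta(12, 9)
obs 4: x=1 → posterior Beta(13, 9)
obs 5: x=0 → posterior Beta(13, 10)
obs 6: x=1 → posterior Beta(14, 10)
obs 7: x=1 → posterior Beta(15, 10)
obs 8: x=1 → posterior Beta(16, 10)

5/13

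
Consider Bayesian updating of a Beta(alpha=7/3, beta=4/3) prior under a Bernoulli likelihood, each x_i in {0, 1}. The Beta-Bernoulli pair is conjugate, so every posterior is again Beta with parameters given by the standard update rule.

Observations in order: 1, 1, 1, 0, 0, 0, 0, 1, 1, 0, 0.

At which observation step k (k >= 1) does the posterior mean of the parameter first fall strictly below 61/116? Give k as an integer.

obs 1: x=1 → posterior Beta(10/3, 4/3)
obs 2: x=1 → posterior Beta(13/3, 4/3)
obs 3: x=1 → posterior Beta(16/3, 4/3)
obs 4: x=0 → posterior Beta(16/3, 7/3)
obs 5: x=0 → posterior Beta(16/3, 10/3)
obs 6: x=0 → posterior Beta(16/3, 13/3)
obs 7: x=0 → posterior Beta(16/3, 16/3)
obs 8: x=1 → posterior Beta(19/3, 16/3)
obs 9: x=1 → posterior Beta(22/3, 16/3)
obs 10: x=0 → posterior Beta(22/3, 19/3)
obs 11: x=0 → posterior Beta(22/3, 22/3)

k = 7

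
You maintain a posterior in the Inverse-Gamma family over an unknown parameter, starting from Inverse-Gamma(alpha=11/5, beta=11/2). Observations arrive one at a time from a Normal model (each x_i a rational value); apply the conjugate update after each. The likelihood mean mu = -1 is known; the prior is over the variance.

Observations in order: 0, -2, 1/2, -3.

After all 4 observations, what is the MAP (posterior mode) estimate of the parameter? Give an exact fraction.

385/208

obs 1: x=0 → posterior Inverse-Gamma(27/10, 6)
obs 2: x=-2 → posterior Inverse-Gamma(16/5, 13/2)
obs 3: x=1/2 → posterior Inverse-Gamma(37/10, 61/8)
obs 4: x=-3 → posterior Inverse-Gamma(21/5, 77/8)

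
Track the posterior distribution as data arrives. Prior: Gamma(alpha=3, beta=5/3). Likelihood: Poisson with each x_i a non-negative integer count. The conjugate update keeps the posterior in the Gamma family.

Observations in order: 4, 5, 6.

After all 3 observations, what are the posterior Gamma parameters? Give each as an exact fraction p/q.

alpha=18, beta=14/3

obs 1: x=4 → posterior Gamma(7, 8/3)
obs 2: x=5 → posterior Gamma(12, 11/3)
obs 3: x=6 → posterior Gamma(18, 14/3)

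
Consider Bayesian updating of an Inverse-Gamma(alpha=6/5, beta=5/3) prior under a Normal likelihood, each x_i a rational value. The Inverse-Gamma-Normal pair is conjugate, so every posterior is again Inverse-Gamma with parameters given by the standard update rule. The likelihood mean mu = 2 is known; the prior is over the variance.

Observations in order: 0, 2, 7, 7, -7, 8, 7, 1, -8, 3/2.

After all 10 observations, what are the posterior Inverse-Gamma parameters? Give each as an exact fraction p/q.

alpha=31/5, beta=3607/24

obs 1: x=0 → posterior Inverse-Gamma(17/10, 11/3)
obs 2: x=2 → posterior Inverse-Gamma(11/5, 11/3)
obs 3: x=7 → posterior Inverse-Gamma(27/10, 97/6)
obs 4: x=7 → posterior Inverse-Gamma(16/5, 86/3)
obs 5: x=-7 → posterior Inverse-Gamma(37/10, 415/6)
obs 6: x=8 → posterior Inverse-Gamma(21/5, 523/6)
obs 7: x=7 → posterior Inverse-Gamma(47/10, 299/3)
obs 8: x=1 → posterior Inverse-Gamma(26/5, 601/6)
obs 9: x=-8 → posterior Inverse-Gamma(57/10, 901/6)
obs 10: x=3/2 → posterior Inverse-Gamma(31/5, 3607/24)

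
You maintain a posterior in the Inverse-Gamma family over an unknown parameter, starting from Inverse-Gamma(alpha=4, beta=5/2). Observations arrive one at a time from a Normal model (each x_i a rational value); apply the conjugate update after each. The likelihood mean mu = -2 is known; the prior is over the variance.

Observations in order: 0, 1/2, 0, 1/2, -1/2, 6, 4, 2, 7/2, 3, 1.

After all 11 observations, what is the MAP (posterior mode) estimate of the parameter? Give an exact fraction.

208/21

obs 1: x=0 → posterior Inverse-Gamma(9/2, 9/2)
obs 2: x=1/2 → posterior Inverse-Gamma(5, 61/8)
obs 3: x=0 → posterior Inverse-Gamma(11/2, 77/8)
obs 4: x=1/2 → posterior Inverse-Gamma(6, 51/4)
obs 5: x=-1/2 → posterior Inverse-Gamma(13/2, 111/8)
obs 6: x=6 → posterior Inverse-Gamma(7, 367/8)
obs 7: x=4 → posterior Inverse-Gamma(15/2, 511/8)
obs 8: x=2 → posterior Inverse-Gamma(8, 575/8)
obs 9: x=7/2 → posterior Inverse-Gamma(17/2, 87)
obs 10: x=3 → posterior Inverse-Gamma(9, 199/2)
obs 11: x=1 → posterior Inverse-Gamma(19/2, 104)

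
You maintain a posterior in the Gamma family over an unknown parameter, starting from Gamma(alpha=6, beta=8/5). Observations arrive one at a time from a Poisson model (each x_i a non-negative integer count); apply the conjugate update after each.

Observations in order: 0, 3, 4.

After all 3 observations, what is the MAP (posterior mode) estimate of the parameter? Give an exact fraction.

obs 1: x=0 → posterior Gamma(6, 13/5)
obs 2: x=3 → posterior Gamma(9, 18/5)
obs 3: x=4 → posterior Gamma(13, 23/5)

60/23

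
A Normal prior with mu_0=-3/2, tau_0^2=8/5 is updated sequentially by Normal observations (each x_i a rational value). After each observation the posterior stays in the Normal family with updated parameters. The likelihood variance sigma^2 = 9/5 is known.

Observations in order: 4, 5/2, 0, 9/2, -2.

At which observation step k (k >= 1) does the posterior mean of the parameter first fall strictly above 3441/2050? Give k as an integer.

k = 4

obs 1: x=4 → posterior Normal(37/34, 72/85)
obs 2: x=5/2 → posterior Normal(77/50, 72/125)
obs 3: x=0 → posterior Normal(7/6, 24/55)
obs 4: x=9/2 → posterior Normal(149/82, 72/205)
obs 5: x=-2 → posterior Normal(117/98, 72/245)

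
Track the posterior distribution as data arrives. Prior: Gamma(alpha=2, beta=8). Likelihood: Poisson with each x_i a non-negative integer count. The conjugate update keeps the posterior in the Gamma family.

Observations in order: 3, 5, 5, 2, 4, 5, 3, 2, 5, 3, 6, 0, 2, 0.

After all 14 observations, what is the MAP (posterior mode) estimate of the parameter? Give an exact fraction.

23/11

obs 1: x=3 → posterior Gamma(5, 9)
obs 2: x=5 → posterior Gamma(10, 10)
obs 3: x=5 → posterior Gamma(15, 11)
obs 4: x=2 → posterior Gamma(17, 12)
obs 5: x=4 → posterior Gamma(21, 13)
obs 6: x=5 → posterior Gamma(26, 14)
obs 7: x=3 → posterior Gamma(29, 15)
obs 8: x=2 → posterior Gamma(31, 16)
obs 9: x=5 → posterior Gamma(36, 17)
obs 10: x=3 → posterior Gamma(39, 18)
obs 11: x=6 → posterior Gamma(45, 19)
obs 12: x=0 → posterior Gamma(45, 20)
obs 13: x=2 → posterior Gamma(47, 21)
obs 14: x=0 → posterior Gamma(47, 22)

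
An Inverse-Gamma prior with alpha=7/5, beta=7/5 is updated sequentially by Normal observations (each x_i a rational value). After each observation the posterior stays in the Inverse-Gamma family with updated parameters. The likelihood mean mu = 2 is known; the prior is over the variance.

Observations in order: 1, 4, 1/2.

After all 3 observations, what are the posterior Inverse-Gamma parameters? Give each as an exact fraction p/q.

alpha=29/10, beta=201/40

obs 1: x=1 → posterior Inverse-Gamma(19/10, 19/10)
obs 2: x=4 → posterior Inverse-Gamma(12/5, 39/10)
obs 3: x=1/2 → posterior Inverse-Gamma(29/10, 201/40)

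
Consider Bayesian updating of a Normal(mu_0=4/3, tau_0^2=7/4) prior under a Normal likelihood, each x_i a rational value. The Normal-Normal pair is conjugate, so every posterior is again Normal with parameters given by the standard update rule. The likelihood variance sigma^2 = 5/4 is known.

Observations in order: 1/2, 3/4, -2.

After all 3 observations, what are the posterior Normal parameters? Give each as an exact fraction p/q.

mu_0=17/312, tau_0^2=35/104

obs 1: x=1/2 → posterior Normal(61/72, 35/48)
obs 2: x=3/4 → posterior Normal(185/228, 35/76)
obs 3: x=-2 → posterior Normal(17/312, 35/104)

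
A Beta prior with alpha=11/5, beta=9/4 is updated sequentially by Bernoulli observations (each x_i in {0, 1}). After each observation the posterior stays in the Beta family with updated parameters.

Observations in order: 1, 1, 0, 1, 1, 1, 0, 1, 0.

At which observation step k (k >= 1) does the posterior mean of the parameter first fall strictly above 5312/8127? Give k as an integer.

k = 5

obs 1: x=1 → posterior Beta(16/5, 9/4)
obs 2: x=1 → posterior Beta(21/5, 9/4)
obs 3: x=0 → posterior Beta(21/5, 13/4)
obs 4: x=1 → posterior Beta(26/5, 13/4)
obs 5: x=1 → posterior Beta(31/5, 13/4)
obs 6: x=1 → posterior Beta(36/5, 13/4)
obs 7: x=0 → posterior Beta(36/5, 17/4)
obs 8: x=1 → posterior Beta(41/5, 17/4)
obs 9: x=0 → posterior Beta(41/5, 21/4)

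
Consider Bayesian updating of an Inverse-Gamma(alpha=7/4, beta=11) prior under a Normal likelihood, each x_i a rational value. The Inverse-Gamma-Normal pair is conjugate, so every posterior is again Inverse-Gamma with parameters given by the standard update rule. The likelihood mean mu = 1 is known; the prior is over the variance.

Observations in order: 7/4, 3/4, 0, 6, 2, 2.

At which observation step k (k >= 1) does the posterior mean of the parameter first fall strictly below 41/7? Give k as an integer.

obs 1: x=7/4 → posterior Inverse-Gamma(9/4, 361/32)
obs 2: x=3/4 → posterior Inverse-Gamma(11/4, 181/16)
obs 3: x=0 → posterior Inverse-Gamma(13/4, 189/16)
obs 4: x=6 → posterior Inverse-Gamma(15/4, 389/16)
obs 5: x=2 → posterior Inverse-Gamma(17/4, 397/16)
obs 6: x=2 → posterior Inverse-Gamma(19/4, 405/16)

k = 3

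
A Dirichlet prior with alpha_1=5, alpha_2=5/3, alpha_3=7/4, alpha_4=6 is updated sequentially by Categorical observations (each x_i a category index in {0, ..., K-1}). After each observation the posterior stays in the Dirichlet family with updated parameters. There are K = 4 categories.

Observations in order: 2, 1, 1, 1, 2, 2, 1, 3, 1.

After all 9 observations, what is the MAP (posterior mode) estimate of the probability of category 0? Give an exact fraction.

obs 1: x=2 → posterior Dirichlet(5, 5/3, 11/4, 6)
obs 2: x=1 → posterior Dirichlet(5, 8/3, 11/4, 6)
obs 3: x=1 → posterior Dirichlet(5, 11/3, 11/4, 6)
obs 4: x=1 → posterior Dirichlet(5, 14/3, 11/4, 6)
obs 5: x=2 → posterior Dirichlet(5, 14/3, 15/4, 6)
obs 6: x=2 → posterior Dirichlet(5, 14/3, 19/4, 6)
obs 7: x=1 → posterior Dirichlet(5, 17/3, 19/4, 6)
obs 8: x=3 → posterior Dirichlet(5, 17/3, 19/4, 7)
obs 9: x=1 → posterior Dirichlet(5, 20/3, 19/4, 7)

48/233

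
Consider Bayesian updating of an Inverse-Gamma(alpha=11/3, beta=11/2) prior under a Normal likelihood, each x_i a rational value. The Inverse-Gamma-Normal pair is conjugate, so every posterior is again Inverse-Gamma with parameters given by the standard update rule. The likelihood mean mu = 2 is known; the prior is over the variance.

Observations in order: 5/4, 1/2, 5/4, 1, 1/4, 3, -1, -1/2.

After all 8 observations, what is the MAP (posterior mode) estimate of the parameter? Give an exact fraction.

obs 1: x=5/4 → posterior Inverse-Gamma(25/6, 185/32)
obs 2: x=1/2 → posterior Inverse-Gamma(14/3, 221/32)
obs 3: x=5/4 → posterior Inverse-Gamma(31/6, 115/16)
obs 4: x=1 → posterior Inverse-Gamma(17/3, 123/16)
obs 5: x=1/4 → posterior Inverse-Gamma(37/6, 295/32)
obs 6: x=3 → posterior Inverse-Gamma(20/3, 311/32)
obs 7: x=-1 → posterior Inverse-Gamma(43/6, 455/32)
obs 8: x=-1/2 → posterior Inverse-Gamma(23/3, 555/32)

1665/832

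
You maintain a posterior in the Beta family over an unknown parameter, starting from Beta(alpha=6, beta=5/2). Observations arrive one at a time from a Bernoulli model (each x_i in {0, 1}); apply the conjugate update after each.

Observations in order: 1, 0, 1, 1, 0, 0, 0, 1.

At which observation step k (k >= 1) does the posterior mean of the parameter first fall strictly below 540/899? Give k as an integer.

obs 1: x=1 → posterior Beta(7, 5/2)
obs 2: x=0 → posterior Beta(7, 7/2)
obs 3: x=1 → posterior Beta(8, 7/2)
obs 4: x=1 → posterior Beta(9, 7/2)
obs 5: x=0 → posterior Beta(9, 9/2)
obs 6: x=0 → posterior Beta(9, 11/2)
obs 7: x=0 → posterior Beta(9, 13/2)
obs 8: x=1 → posterior Beta(10, 13/2)

k = 7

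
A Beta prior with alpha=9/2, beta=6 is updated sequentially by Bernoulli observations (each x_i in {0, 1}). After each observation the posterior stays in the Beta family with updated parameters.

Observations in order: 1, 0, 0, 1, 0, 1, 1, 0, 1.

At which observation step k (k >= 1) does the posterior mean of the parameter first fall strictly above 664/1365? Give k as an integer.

k = 9

obs 1: x=1 → posterior Beta(11/2, 6)
obs 2: x=0 → posterior Beta(11/2, 7)
obs 3: x=0 → posterior Beta(11/2, 8)
obs 4: x=1 → posterior Beta(13/2, 8)
obs 5: x=0 → posterior Beta(13/2, 9)
obs 6: x=1 → posterior Beta(15/2, 9)
obs 7: x=1 → posterior Beta(17/2, 9)
obs 8: x=0 → posterior Beta(17/2, 10)
obs 9: x=1 → posterior Beta(19/2, 10)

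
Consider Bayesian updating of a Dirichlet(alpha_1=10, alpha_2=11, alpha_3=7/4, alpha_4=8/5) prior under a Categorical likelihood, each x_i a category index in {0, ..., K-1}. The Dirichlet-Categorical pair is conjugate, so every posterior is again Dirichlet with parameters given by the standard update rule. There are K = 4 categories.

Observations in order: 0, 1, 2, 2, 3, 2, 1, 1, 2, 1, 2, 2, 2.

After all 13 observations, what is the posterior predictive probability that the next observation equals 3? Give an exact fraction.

obs 1: x=0 → posterior Dirichlet(11, 11, 7/4, 8/5)
obs 2: x=1 → posterior Dirichlet(11, 12, 7/4, 8/5)
obs 3: x=2 → posterior Dirichlet(11, 12, 11/4, 8/5)
obs 4: x=2 → posterior Dirichlet(11, 12, 15/4, 8/5)
obs 5: x=3 → posterior Dirichlet(11, 12, 15/4, 13/5)
obs 6: x=2 → posterior Dirichlet(11, 12, 19/4, 13/5)
obs 7: x=1 → posterior Dirichlet(11, 13, 19/4, 13/5)
obs 8: x=1 → posterior Dirichlet(11, 14, 19/4, 13/5)
obs 9: x=2 → posterior Dirichlet(11, 14, 23/4, 13/5)
obs 10: x=1 → posterior Dirichlet(11, 15, 23/4, 13/5)
obs 11: x=2 → posterior Dirichlet(11, 15, 27/4, 13/5)
obs 12: x=2 → posterior Dirichlet(11, 15, 31/4, 13/5)
obs 13: x=2 → posterior Dirichlet(11, 15, 35/4, 13/5)

52/747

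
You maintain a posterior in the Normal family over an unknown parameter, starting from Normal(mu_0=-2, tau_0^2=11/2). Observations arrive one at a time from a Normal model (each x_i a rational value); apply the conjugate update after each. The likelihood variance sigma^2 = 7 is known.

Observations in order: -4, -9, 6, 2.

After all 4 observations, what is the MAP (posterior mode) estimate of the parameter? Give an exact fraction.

obs 1: x=-4 → posterior Normal(-72/25, 77/25)
obs 2: x=-9 → posterior Normal(-19/4, 77/36)
obs 3: x=6 → posterior Normal(-105/47, 77/47)
obs 4: x=2 → posterior Normal(-83/58, 77/58)

-83/58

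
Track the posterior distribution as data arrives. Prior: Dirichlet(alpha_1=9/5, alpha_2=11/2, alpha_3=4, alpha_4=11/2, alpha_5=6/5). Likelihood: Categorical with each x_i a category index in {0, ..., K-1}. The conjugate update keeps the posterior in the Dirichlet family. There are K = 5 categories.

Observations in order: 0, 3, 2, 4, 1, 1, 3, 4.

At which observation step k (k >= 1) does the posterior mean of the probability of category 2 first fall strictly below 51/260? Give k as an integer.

k = 8

obs 1: x=0 → posterior Dirichlet(14/5, 11/2, 4, 11/2, 6/5)
obs 2: x=3 → posterior Dirichlet(14/5, 11/2, 4, 13/2, 6/5)
obs 3: x=2 → posterior Dirichlet(14/5, 11/2, 5, 13/2, 6/5)
obs 4: x=4 → posterior Dirichlet(14/5, 11/2, 5, 13/2, 11/5)
obs 5: x=1 → posterior Dirichlet(14/5, 13/2, 5, 13/2, 11/5)
obs 6: x=1 → posterior Dirichlet(14/5, 15/2, 5, 13/2, 11/5)
obs 7: x=3 → posterior Dirichlet(14/5, 15/2, 5, 15/2, 11/5)
obs 8: x=4 → posterior Dirichlet(14/5, 15/2, 5, 15/2, 16/5)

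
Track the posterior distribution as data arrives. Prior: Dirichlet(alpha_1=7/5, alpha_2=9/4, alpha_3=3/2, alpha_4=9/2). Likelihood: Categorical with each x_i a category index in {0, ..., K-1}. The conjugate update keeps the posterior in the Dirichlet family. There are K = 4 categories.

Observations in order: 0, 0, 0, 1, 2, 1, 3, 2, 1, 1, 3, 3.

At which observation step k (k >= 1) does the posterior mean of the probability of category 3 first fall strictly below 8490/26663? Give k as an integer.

k = 5

obs 1: x=0 → posterior Dirichlet(12/5, 9/4, 3/2, 9/2)
obs 2: x=0 → posterior Dirichlet(17/5, 9/4, 3/2, 9/2)
obs 3: x=0 → posterior Dirichlet(22/5, 9/4, 3/2, 9/2)
obs 4: x=1 → posterior Dirichlet(22/5, 13/4, 3/2, 9/2)
obs 5: x=2 → posterior Dirichlet(22/5, 13/4, 5/2, 9/2)
obs 6: x=1 → posterior Dirichlet(22/5, 17/4, 5/2, 9/2)
obs 7: x=3 → posterior Dirichlet(22/5, 17/4, 5/2, 11/2)
obs 8: x=2 → posterior Dirichlet(22/5, 17/4, 7/2, 11/2)
obs 9: x=1 → posterior Dirichlet(22/5, 21/4, 7/2, 11/2)
obs 10: x=1 → posterior Dirichlet(22/5, 25/4, 7/2, 11/2)
obs 11: x=3 → posterior Dirichlet(22/5, 25/4, 7/2, 13/2)
obs 12: x=3 → posterior Dirichlet(22/5, 25/4, 7/2, 15/2)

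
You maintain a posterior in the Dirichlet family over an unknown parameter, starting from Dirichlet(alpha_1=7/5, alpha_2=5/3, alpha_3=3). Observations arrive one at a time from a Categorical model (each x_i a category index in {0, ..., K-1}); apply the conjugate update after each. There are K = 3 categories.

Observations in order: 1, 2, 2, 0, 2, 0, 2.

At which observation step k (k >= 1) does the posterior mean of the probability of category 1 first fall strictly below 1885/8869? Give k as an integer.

obs 1: x=1 → posterior Dirichlet(7/5, 8/3, 3)
obs 2: x=2 → posterior Dirichlet(7/5, 8/3, 4)
obs 3: x=2 → posterior Dirichlet(7/5, 8/3, 5)
obs 4: x=0 → posterior Dirichlet(12/5, 8/3, 5)
obs 5: x=2 → posterior Dirichlet(12/5, 8/3, 6)
obs 6: x=0 → posterior Dirichlet(17/5, 8/3, 6)
obs 7: x=2 → posterior Dirichlet(17/5, 8/3, 7)

k = 7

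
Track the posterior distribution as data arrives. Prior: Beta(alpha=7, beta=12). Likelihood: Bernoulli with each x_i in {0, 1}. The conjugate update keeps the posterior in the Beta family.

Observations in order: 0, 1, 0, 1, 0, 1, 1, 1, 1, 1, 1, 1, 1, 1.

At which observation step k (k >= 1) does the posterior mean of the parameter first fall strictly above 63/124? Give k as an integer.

k = 12

obs 1: x=0 → posterior Beta(7, 13)
obs 2: x=1 → posterior Beta(8, 13)
obs 3: x=0 → posterior Beta(8, 14)
obs 4: x=1 → posterior Beta(9, 14)
obs 5: x=0 → posterior Beta(9, 15)
obs 6: x=1 → posterior Beta(10, 15)
obs 7: x=1 → posterior Beta(11, 15)
obs 8: x=1 → posterior Beta(12, 15)
obs 9: x=1 → posterior Beta(13, 15)
obs 10: x=1 → posterior Beta(14, 15)
obs 11: x=1 → posterior Beta(15, 15)
obs 12: x=1 → posterior Beta(16, 15)
obs 13: x=1 → posterior Beta(17, 15)
obs 14: x=1 → posterior Beta(18, 15)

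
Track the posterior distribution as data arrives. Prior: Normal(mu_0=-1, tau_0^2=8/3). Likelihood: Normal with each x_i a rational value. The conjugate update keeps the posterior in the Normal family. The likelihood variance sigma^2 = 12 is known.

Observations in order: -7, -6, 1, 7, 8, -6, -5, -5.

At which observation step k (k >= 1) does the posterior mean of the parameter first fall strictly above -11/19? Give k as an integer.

obs 1: x=-7 → posterior Normal(-23/11, 24/11)
obs 2: x=-6 → posterior Normal(-35/13, 24/13)
obs 3: x=1 → posterior Normal(-11/5, 8/5)
obs 4: x=7 → posterior Normal(-19/17, 24/17)
obs 5: x=8 → posterior Normal(-3/19, 24/19)
obs 6: x=-6 → posterior Normal(-5/7, 8/7)
obs 7: x=-5 → posterior Normal(-25/23, 24/23)
obs 8: x=-5 → posterior Normal(-7/5, 24/25)

k = 5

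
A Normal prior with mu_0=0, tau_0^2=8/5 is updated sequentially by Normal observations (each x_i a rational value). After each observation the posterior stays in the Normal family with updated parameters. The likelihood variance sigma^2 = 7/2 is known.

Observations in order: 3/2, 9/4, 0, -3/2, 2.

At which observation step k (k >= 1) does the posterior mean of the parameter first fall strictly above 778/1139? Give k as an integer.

obs 1: x=3/2 → posterior Normal(8/17, 56/51)
obs 2: x=9/4 → posterior Normal(60/67, 56/67)
obs 3: x=0 → posterior Normal(60/83, 56/83)
obs 4: x=-3/2 → posterior Normal(4/11, 56/99)
obs 5: x=2 → posterior Normal(68/115, 56/115)

k = 2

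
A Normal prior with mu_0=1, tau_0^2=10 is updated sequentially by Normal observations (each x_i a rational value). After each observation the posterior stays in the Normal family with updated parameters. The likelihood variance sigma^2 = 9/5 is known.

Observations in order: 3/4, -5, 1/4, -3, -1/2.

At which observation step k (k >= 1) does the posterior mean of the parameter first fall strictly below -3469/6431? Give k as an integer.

obs 1: x=3/4 → posterior Normal(93/118, 90/59)
obs 2: x=-5 → posterior Normal(-407/218, 90/109)
obs 3: x=1/4 → posterior Normal(-191/159, 30/53)
obs 4: x=-3 → posterior Normal(-31/19, 90/209)
obs 5: x=-1/2 → posterior Normal(-366/259, 90/259)

k = 2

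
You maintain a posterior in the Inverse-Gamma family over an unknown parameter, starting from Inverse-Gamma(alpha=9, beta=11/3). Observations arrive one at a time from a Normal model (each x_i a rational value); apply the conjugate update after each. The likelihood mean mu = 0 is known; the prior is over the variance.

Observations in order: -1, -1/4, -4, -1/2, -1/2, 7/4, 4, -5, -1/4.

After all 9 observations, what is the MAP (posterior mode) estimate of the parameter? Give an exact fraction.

3313/1392

obs 1: x=-1 → posterior Inverse-Gamma(19/2, 25/6)
obs 2: x=-1/4 → posterior Inverse-Gamma(10, 403/96)
obs 3: x=-4 → posterior Inverse-Gamma(21/2, 1171/96)
obs 4: x=-1/2 → posterior Inverse-Gamma(11, 1183/96)
obs 5: x=-1/2 → posterior Inverse-Gamma(23/2, 1195/96)
obs 6: x=7/4 → posterior Inverse-Gamma(12, 671/48)
obs 7: x=4 → posterior Inverse-Gamma(25/2, 1055/48)
obs 8: x=-5 → posterior Inverse-Gamma(13, 1655/48)
obs 9: x=-1/4 → posterior Inverse-Gamma(27/2, 3313/96)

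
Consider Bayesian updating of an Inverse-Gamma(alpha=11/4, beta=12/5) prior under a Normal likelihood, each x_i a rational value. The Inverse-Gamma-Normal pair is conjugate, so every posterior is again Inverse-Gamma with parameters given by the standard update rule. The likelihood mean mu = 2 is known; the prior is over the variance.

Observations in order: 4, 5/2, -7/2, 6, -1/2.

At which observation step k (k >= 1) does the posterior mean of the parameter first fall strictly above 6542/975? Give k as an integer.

k = 4

obs 1: x=4 → posterior Inverse-Gamma(13/4, 22/5)
obs 2: x=5/2 → posterior Inverse-Gamma(15/4, 181/40)
obs 3: x=-7/2 → posterior Inverse-Gamma(17/4, 393/20)
obs 4: x=6 → posterior Inverse-Gamma(19/4, 553/20)
obs 5: x=-1/2 → posterior Inverse-Gamma(21/4, 1231/40)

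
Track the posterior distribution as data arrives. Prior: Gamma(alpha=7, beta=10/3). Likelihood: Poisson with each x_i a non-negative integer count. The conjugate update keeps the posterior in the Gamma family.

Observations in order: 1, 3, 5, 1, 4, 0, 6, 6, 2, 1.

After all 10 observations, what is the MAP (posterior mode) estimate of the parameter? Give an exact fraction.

obs 1: x=1 → posterior Gamma(8, 13/3)
obs 2: x=3 → posterior Gamma(11, 16/3)
obs 3: x=5 → posterior Gamma(16, 19/3)
obs 4: x=1 → posterior Gamma(17, 22/3)
obs 5: x=4 → posterior Gamma(21, 25/3)
obs 6: x=0 → posterior Gamma(21, 28/3)
obs 7: x=6 → posterior Gamma(27, 31/3)
obs 8: x=6 → posterior Gamma(33, 34/3)
obs 9: x=2 → posterior Gamma(35, 37/3)
obs 10: x=1 → posterior Gamma(36, 40/3)

21/8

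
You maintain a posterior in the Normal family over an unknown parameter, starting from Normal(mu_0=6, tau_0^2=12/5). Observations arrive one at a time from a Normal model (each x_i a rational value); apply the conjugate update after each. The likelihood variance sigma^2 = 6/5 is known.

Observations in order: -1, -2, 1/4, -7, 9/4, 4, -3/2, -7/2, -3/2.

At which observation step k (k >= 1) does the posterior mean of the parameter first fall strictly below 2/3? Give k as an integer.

k = 2

obs 1: x=-1 → posterior Normal(4/3, 4/5)
obs 2: x=-2 → posterior Normal(0, 12/25)
obs 3: x=1/4 → posterior Normal(1/14, 12/35)
obs 4: x=-7 → posterior Normal(-3/2, 4/15)
obs 5: x=9/4 → posterior Normal(-9/11, 12/55)
obs 6: x=4 → posterior Normal(-1/13, 12/65)
obs 7: x=-3/2 → posterior Normal(-4/15, 4/25)
obs 8: x=-7/2 → posterior Normal(-11/17, 12/85)
obs 9: x=-3/2 → posterior Normal(-14/19, 12/95)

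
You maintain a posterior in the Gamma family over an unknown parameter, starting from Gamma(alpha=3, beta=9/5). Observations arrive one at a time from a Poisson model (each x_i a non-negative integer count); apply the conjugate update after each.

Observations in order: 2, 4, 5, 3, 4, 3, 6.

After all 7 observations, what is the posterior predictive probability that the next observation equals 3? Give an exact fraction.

12473030493367480601065420549127759491182862920581120000/59768263894155949306790119265585619217025149412430681649

obs 1: x=2 → posterior Gamma(5, 14/5)
obs 2: x=4 → posterior Gamma(9, 19/5)
obs 3: x=5 → posterior Gamma(14, 24/5)
obs 4: x=3 → posterior Gamma(17, 29/5)
obs 5: x=4 → posterior Gamma(21, 34/5)
obs 6: x=3 → posterior Gamma(24, 39/5)
obs 7: x=6 → posterior Gamma(30, 44/5)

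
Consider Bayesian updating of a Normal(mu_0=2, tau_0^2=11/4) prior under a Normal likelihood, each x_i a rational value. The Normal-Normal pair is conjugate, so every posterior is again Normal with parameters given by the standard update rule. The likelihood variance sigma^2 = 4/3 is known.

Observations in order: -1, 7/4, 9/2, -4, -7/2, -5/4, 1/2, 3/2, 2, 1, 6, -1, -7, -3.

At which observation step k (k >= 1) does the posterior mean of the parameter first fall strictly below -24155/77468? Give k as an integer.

obs 1: x=-1 → posterior Normal(-1/49, 44/49)
obs 2: x=7/4 → posterior Normal(227/328, 22/41)
obs 3: x=9/2 → posterior Normal(821/460, 44/115)
obs 4: x=-4 → posterior Normal(293/592, 11/37)
obs 5: x=-7/2 → posterior Normal(-169/724, 44/181)
obs 6: x=-5/4 → posterior Normal(-167/428, 22/107)
obs 7: x=1/2 → posterior Normal(-67/247, 44/247)
obs 8: x=3/2 → posterior Normal(-1/16, 11/70)
obs 9: x=2 → posterior Normal(97/626, 44/313)
obs 10: x=1 → posterior Normal(163/692, 22/173)
obs 11: x=6 → posterior Normal(559/758, 44/379)
obs 12: x=-1 → posterior Normal(493/824, 11/103)
obs 13: x=-7 → posterior Normal(31/890, 44/445)
obs 14: x=-3 → posterior Normal(-167/956, 22/239)

k = 6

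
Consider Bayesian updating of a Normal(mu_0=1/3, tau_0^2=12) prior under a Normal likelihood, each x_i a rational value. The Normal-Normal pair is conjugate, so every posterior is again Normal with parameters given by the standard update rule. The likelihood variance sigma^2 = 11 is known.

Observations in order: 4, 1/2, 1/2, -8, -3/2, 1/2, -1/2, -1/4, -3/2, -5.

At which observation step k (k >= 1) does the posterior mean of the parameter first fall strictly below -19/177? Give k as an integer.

obs 1: x=4 → posterior Normal(155/69, 132/23)
obs 2: x=1/2 → posterior Normal(173/105, 132/35)
obs 3: x=1/2 → posterior Normal(191/141, 132/47)
obs 4: x=-8 → posterior Normal(-97/177, 132/59)
obs 5: x=-3/2 → posterior Normal(-151/213, 132/71)
obs 6: x=1/2 → posterior Normal(-133/249, 132/83)
obs 7: x=-1/2 → posterior Normal(-151/285, 132/95)
obs 8: x=-1/4 → posterior Normal(-160/321, 132/107)
obs 9: x=-3/2 → posterior Normal(-214/357, 132/119)
obs 10: x=-5 → posterior Normal(-394/393, 132/131)

k = 4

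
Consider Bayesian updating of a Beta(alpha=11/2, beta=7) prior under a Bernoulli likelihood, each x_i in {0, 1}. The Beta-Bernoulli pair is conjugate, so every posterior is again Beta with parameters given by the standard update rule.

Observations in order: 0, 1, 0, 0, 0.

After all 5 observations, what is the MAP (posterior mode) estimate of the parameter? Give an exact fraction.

obs 1: x=0 → posterior Beta(11/2, 8)
obs 2: x=1 → posterior Beta(13/2, 8)
obs 3: x=0 → posterior Beta(13/2, 9)
obs 4: x=0 → posterior Beta(13/2, 10)
obs 5: x=0 → posterior Beta(13/2, 11)

11/31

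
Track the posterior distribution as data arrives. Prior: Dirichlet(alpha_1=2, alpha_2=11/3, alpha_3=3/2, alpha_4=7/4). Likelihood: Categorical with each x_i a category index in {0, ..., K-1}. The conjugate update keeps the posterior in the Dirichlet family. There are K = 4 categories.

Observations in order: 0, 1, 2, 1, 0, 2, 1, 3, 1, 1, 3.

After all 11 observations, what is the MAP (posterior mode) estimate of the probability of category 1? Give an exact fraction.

obs 1: x=0 → posterior Dirichlet(3, 11/3, 3/2, 7/4)
obs 2: x=1 → posterior Dirichlet(3, 14/3, 3/2, 7/4)
obs 3: x=2 → posterior Dirichlet(3, 14/3, 5/2, 7/4)
obs 4: x=1 → posterior Dirichlet(3, 17/3, 5/2, 7/4)
obs 5: x=0 → posterior Dirichlet(4, 17/3, 5/2, 7/4)
obs 6: x=2 → posterior Dirichlet(4, 17/3, 7/2, 7/4)
obs 7: x=1 → posterior Dirichlet(4, 20/3, 7/2, 7/4)
obs 8: x=3 → posterior Dirichlet(4, 20/3, 7/2, 11/4)
obs 9: x=1 → posterior Dirichlet(4, 23/3, 7/2, 11/4)
obs 10: x=1 → posterior Dirichlet(4, 26/3, 7/2, 11/4)
obs 11: x=3 → posterior Dirichlet(4, 26/3, 7/2, 15/4)

92/191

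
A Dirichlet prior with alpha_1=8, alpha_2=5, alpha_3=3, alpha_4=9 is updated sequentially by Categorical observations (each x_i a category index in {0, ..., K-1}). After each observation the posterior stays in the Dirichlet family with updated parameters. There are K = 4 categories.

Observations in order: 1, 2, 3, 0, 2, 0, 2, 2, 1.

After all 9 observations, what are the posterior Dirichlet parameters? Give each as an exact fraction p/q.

obs 1: x=1 → posterior Dirichlet(8, 6, 3, 9)
obs 2: x=2 → posterior Dirichlet(8, 6, 4, 9)
obs 3: x=3 → posterior Dirichlet(8, 6, 4, 10)
obs 4: x=0 → posterior Dirichlet(9, 6, 4, 10)
obs 5: x=2 → posterior Dirichlet(9, 6, 5, 10)
obs 6: x=0 → posterior Dirichlet(10, 6, 5, 10)
obs 7: x=2 → posterior Dirichlet(10, 6, 6, 10)
obs 8: x=2 → posterior Dirichlet(10, 6, 7, 10)
obs 9: x=1 → posterior Dirichlet(10, 7, 7, 10)

alpha_1=10, alpha_2=7, alpha_3=7, alpha_4=10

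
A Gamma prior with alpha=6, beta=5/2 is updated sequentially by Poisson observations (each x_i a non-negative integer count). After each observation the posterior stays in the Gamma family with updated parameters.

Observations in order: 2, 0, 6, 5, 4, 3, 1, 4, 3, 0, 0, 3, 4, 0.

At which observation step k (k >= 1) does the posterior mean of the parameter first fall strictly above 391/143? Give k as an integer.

obs 1: x=2 → posterior Gamma(8, 7/2)
obs 2: x=0 → posterior Gamma(8, 9/2)
obs 3: x=6 → posterior Gamma(14, 11/2)
obs 4: x=5 → posterior Gamma(19, 13/2)
obs 5: x=4 → posterior Gamma(23, 15/2)
obs 6: x=3 → posterior Gamma(26, 17/2)
obs 7: x=1 → posterior Gamma(27, 19/2)
obs 8: x=4 → posterior Gamma(31, 21/2)
obs 9: x=3 → posterior Gamma(34, 23/2)
obs 10: x=0 → posterior Gamma(34, 25/2)
obs 11: x=0 → posterior Gamma(34, 27/2)
obs 12: x=3 → posterior Gamma(37, 29/2)
obs 13: x=4 → posterior Gamma(41, 31/2)
obs 14: x=0 → posterior Gamma(41, 33/2)

k = 4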